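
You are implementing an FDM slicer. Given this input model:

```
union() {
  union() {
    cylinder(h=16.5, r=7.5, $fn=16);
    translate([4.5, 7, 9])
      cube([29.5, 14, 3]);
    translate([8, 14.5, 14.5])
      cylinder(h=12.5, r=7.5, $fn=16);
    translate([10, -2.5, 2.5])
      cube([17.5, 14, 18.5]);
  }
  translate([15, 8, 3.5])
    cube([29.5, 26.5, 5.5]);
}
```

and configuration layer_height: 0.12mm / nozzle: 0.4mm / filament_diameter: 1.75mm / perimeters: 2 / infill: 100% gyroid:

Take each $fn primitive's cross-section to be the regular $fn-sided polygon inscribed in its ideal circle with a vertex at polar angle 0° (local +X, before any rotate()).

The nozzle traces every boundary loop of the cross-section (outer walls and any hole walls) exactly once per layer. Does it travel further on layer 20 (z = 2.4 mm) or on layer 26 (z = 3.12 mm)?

Layer 20 (z = 2.4): the r=7.5 cylinder contributes a regular 16-gon of circumradius 7.5 (perimeter = 2·16·7.500·sin(180°/16) = 46.82 mm); the cube at (4.5, 7) is not intersected at this z (z outside [9, 12]); the cylinder at (8, 14.5) does not reach this height (z outside [14.5, 27]); the cube at (10, -2.5) is not intersected at this z (z outside [2.5, 21]); Merging all regions: only the r=7.5 cylinder is present, so the union is just that shape — boundary = 46.82 mm; the cube at (15, 8) does not reach this height (z outside [3.5, 9]); Combining (union): only the result so far is present, so the union is just that shape — boundary = 46.82 mm. So its perimeter = 46.82 mm. Layer 26 (z = 3.12): the cylinder: section is a regular 16-gon, circumradius r=7.5 (perimeter = 2·16·7.500·sin(180°/16) = 46.82 mm); the cube at (4.5, 7) is not intersected at this z (z outside [9, 12]); the cylinder at (8, 14.5) does not reach this height (z outside [14.5, 27]); the cube at (10, -2.5) is present — its section is the full 17.5×14 rectangle (perimeter 63.00 mm); Taking the union: the 2 present regions are separate (no shared area or edge), so areas and boundary lengths simply add and each stays a separate island — boundary = 109.82 mm; the cube at (15, 8) does not reach this height (z outside [3.5, 9]); Merging all regions: only the result so far is present, so the union is just that shape — boundary = 109.82 mm. So its perimeter = 109.82 mm. Layer 26 is larger (109.82 vs 46.82 mm).

layer 26 (z = 3.12 mm)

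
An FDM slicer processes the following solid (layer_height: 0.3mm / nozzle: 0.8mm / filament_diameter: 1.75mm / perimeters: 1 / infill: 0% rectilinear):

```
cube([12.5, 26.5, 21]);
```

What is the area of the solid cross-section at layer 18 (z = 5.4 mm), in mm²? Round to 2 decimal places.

331.25 mm²

At z = 5.4 mm: the cube (footprint 12.5×26.5) is included at this height (area 331.25 mm²). Overall, the cross-section is a single solid region. Net area = 331.25 mm².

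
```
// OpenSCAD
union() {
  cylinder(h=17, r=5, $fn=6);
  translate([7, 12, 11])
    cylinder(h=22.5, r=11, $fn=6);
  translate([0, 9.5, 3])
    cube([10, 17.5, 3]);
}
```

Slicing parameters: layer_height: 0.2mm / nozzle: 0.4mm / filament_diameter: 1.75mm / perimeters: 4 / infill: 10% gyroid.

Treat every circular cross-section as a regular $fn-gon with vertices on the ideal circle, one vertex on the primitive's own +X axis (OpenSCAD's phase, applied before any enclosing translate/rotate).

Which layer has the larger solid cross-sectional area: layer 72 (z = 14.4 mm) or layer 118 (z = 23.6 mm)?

layer 72 (z = 14.4 mm)

Layer 72 (z = 14.4): the r=5 cylinder contributes a regular 6-gon of circumradius 5 (area = (6/2)·5.000²·sin(360°/6) = 64.95 mm²); the r=11 cylinder at (7, 12) contributes a regular 6-gon of circumradius 11 (area = (6/2)·11.000²·sin(360°/6) = 314.37 mm²); the cube at (0, 9.5) is absent (z outside [3, 6]); Taking the union: the regions partially overlap — summed areas 379.32 mm² minus the doubly-counted overlap 3.85 mm² gives 375.47 mm² — area = 375.47 mm². So its area = 375.47 mm². Layer 118 (z = 23.6): the cylinder is absent (z outside [0, 17]); the r=11 cylinder at (7, 12) gives a regular 6-gon of circumradius 11 (constant along its height) (area = (6/2)·11.000²·sin(360°/6) = 314.37 mm²); the cube at (0, 9.5) is absent (z outside [3, 6]); Merging all regions: only the r=11 cylinder at (7, 12) is present, so the union is just that shape — area = 314.37 mm². So its area = 314.37 mm². Layer 72 is larger (375.47 vs 314.37 mm²).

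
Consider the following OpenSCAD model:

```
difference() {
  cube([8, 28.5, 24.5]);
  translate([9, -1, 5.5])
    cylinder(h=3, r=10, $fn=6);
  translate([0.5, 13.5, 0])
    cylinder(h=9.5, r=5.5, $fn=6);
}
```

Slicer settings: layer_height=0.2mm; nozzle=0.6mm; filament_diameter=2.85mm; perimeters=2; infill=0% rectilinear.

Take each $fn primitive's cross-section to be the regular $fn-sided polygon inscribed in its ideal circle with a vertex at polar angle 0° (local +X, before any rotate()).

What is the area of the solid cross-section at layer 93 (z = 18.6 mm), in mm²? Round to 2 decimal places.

At z = 18.6 mm: the cube is present — its section is the full 8×28.5 rectangle (area 228.00 mm²); the cylinder at (9, -1) does not reach this height (z outside [5.5, 8.5]); the cylinder at (0.5, 13.5) is not intersected at this z (z outside [0, 9.5]); Taking the first minus the rest: none of the subtracted shapes is present at this height, so the 8×28.5 cube is unchanged — area = 228.00 mm². Overall, the cross-section is a single solid region. Net area = 228.00 mm².

228.00 mm²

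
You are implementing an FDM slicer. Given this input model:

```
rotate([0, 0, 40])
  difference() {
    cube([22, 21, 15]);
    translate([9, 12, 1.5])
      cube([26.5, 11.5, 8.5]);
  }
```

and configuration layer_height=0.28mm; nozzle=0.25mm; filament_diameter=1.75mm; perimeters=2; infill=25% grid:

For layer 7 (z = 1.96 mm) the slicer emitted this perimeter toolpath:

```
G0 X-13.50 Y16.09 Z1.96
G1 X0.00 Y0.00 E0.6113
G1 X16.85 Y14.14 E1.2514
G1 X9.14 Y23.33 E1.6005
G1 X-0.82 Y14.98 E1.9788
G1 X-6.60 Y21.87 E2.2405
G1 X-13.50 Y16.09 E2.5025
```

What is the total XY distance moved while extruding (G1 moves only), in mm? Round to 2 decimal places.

85.99 mm

Sum the Euclidean lengths of each G1 segment: total = 85.99 mm.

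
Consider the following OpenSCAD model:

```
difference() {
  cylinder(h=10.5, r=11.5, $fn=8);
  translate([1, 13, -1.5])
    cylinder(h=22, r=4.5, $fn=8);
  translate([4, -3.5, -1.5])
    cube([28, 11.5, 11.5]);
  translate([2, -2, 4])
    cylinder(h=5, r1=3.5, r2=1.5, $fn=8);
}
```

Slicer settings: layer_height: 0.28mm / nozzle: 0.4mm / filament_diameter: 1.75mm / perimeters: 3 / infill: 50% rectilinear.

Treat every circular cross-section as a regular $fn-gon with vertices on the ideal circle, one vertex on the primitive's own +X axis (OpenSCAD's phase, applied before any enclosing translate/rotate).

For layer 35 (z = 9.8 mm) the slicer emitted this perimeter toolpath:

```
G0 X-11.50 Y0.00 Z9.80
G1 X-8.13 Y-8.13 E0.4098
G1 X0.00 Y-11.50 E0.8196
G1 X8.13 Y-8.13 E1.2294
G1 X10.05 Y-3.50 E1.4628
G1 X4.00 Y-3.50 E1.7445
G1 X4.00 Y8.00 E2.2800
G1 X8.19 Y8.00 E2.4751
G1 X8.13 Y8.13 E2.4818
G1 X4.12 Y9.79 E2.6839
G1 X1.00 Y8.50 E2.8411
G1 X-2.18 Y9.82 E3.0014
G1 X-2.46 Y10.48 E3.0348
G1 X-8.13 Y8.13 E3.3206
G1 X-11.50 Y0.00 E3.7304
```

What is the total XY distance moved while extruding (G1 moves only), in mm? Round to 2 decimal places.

Sum the Euclidean lengths of each G1 segment: total = 80.11 mm.

80.11 mm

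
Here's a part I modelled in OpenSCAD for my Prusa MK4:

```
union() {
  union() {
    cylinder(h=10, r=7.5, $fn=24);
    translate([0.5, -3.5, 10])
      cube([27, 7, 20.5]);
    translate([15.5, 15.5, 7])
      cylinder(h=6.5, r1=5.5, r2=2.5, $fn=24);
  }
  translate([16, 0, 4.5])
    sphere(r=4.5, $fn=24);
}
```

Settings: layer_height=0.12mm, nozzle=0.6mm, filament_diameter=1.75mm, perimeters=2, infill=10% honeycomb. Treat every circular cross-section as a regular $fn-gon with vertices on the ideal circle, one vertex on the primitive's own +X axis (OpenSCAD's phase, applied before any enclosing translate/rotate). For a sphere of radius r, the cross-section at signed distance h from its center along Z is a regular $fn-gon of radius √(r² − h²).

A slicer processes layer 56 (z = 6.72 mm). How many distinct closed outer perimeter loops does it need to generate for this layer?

2

At z = 6.72 mm: the r=7.5 cylinder contributes a regular 24-gon of circumradius 7.5; the cube at (0.5, -3.5) does not reach this height (z outside [10, 30.5]); the cone at (15.5, 15.5) does not reach this height (z outside [7, 13.5]); Combining (union): only the r=7.5 cylinder is present, so the union is just that shape — 1 connected region; the r=4.5 sphere at (16, 0) slices to a regular 24-gon of circumradius 3.914 (√(r²−h²) with h=2.22 from center); Combining (union): the 2 present regions are separate (no shared area or edge), so areas and boundary lengths simply add and each stays a separate island — 2 connected regions. The result has 2 disconnected regions.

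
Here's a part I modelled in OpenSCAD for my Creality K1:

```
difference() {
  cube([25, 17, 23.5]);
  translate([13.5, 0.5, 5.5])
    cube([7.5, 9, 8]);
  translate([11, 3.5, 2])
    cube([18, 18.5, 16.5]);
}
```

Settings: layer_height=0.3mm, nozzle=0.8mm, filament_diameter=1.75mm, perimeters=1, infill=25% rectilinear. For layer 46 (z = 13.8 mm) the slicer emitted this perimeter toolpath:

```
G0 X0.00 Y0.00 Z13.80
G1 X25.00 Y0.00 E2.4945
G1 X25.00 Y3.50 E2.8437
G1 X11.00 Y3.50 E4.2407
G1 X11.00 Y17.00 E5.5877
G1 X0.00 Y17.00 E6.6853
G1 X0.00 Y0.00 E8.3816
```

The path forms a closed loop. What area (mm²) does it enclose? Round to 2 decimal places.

236.00 mm²

Apply the shoelace formula to the sequence of (X, Y) vertices; enclosed area = 236.00 mm².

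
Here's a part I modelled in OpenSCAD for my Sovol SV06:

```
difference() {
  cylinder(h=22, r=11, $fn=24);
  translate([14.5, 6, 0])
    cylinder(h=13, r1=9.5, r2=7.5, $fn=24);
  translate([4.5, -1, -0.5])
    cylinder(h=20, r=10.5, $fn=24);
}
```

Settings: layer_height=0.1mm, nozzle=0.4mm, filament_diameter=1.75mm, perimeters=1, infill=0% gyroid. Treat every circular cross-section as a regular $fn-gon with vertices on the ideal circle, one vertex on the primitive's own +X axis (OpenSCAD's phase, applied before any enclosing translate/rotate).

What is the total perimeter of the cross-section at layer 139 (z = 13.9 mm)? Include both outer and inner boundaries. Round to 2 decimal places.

At z = 13.9 mm: the cylinder: section is a regular 24-gon, circumradius r=11 (perimeter = 2·24·11.000·sin(180°/24) = 68.92 mm); the cone at (14.5, 6) is not intersected at this z (z outside [0, 13]); the cylinder at (4.5, -1): section is a regular 24-gon, circumradius r=10.5 (perimeter = 2·24·10.500·sin(180°/24) = 65.79 mm); Taking the first minus the rest: starting from the r=11 cylinder, the r=10.5 cylinder at (4.5, -1) partially overlaps it — only the 260.72 mm² overlap (of its 342.42 mm²) is removed, clipping the outline — boundary = 72.28 mm. Overall, the cross-section is a single solid region. Total boundary length (outer) = 72.28 mm.

72.28 mm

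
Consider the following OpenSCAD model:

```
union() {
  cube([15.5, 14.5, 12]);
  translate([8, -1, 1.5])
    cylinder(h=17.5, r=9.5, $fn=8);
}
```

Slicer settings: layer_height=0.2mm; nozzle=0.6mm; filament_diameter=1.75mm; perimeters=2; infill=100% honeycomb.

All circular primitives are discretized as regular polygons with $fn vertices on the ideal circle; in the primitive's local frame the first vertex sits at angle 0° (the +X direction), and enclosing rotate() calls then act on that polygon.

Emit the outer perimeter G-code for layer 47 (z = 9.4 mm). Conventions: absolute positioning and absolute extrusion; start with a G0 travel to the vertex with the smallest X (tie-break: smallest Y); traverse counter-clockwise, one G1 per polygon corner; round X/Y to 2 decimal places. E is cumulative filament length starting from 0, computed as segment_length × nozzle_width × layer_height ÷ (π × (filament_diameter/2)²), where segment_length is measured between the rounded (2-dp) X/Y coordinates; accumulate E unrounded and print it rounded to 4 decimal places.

At z = 9.4 mm: the cube (footprint 15.5×14.5) is included at this height; the r=9.5 cylinder at (8, -1) gives a regular 8-gon of circumradius 9.5 (constant along its height); Combining (union): the regions partially overlap (shared area 104.59 mm²), so overlapping operands fuse into one piece — 1 connected region. The outline is a single polygon with 9 vertices. Extrusion per mm of travel: 0.6 × 0.2 / (π × 0.875²) = 0.049890. Accumulating E over each segment gives final E = 3.8059.

G0 X-1.50 Y-1.00 Z9.40
G1 X1.28 Y-7.72 E0.3628
G1 X8.00 Y-10.50 E0.7256
G1 X14.72 Y-7.72 E1.0885
G1 X17.50 Y-1.00 E1.4513
G1 X15.50 Y3.83 E1.7121
G1 X15.50 Y14.50 E2.2444
G1 X0.00 Y14.50 E3.0177
G1 X0.00 Y2.62 E3.6104
G1 X-1.50 Y-1.00 E3.8059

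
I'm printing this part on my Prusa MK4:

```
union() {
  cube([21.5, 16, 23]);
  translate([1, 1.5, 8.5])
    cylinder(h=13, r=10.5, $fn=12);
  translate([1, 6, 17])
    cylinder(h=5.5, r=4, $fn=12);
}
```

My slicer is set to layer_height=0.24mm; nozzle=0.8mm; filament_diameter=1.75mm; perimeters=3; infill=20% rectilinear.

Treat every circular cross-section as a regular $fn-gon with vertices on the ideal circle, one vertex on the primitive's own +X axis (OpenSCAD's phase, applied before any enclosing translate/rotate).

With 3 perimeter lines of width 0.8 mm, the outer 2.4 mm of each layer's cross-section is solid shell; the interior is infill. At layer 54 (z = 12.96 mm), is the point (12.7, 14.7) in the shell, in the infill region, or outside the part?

At z = 12.96 mm: the 21.5×16 cube contributes its full rectangle; the r=10.5 cylinder at (1, 1.5) contributes a regular 12-gon of circumradius 10.5; the cylinder at (1, 6) is not intersected at this z (z outside [17, 22.5]); Combining (union): the regions partially overlap (shared area 110.00 mm²), so overlapping operands fuse into one piece — 1 connected region. Overall, the cross-section is a single solid region. The nearest boundary edge runs (0.00, 16.00)→(21.50, 16.00); distance from the point to it = 1.30 mm. The point is inside the cross-section, 1.30 mm from the nearest boundary — within the 2.4 mm shell band (3 × 0.8).

shell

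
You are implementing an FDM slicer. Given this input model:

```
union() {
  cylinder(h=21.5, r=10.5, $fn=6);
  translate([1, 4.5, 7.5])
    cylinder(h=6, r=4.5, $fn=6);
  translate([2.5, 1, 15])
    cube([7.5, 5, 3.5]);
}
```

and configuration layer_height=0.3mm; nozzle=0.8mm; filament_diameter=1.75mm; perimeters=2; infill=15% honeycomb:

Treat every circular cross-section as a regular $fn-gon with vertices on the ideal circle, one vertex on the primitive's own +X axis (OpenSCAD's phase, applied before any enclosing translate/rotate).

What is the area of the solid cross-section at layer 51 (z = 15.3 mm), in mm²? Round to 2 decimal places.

At z = 15.3 mm: the r=10.5 cylinder gives a regular 6-gon of circumradius 10.5 (constant along its height) (area = (6/2)·10.500²·sin(360°/6) = 286.44 mm²); the cylinder at (1, 4.5) does not reach this height (z outside [7.5, 13.5]); the 7.5×5 cube at (2.5, 1) contributes its full rectangle (area 37.50 mm²); Combining (union): the regions partially overlap — summed areas 323.94 mm² minus the doubly-counted overlap 29.90 mm² gives 294.04 mm² — area = 294.04 mm². Overall, the cross-section is a single solid region. Net area = 294.04 mm².

294.04 mm²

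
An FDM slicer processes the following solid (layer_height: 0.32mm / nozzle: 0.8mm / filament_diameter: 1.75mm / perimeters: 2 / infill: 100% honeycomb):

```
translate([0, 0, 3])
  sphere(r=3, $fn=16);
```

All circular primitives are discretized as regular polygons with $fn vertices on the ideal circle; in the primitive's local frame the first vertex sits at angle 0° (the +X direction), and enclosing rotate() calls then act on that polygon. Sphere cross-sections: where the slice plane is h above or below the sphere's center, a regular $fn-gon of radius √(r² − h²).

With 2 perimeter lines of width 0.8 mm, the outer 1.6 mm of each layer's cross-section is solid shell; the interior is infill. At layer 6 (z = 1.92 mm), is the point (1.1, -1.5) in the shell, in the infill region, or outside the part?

shell

At z = 1.92 mm: the r=3 sphere slices to a regular 16-gon of circumradius 2.799 (√(r²−h²) with h=1.08 from center). Overall, the cross-section is a single solid region. The nearest boundary edge runs (1.07, -2.59)→(1.98, -1.98); distance from the point to it = 0.89 mm. The point is inside the cross-section, 0.89 mm from the nearest boundary — within the 1.6 mm shell band (2 × 0.8).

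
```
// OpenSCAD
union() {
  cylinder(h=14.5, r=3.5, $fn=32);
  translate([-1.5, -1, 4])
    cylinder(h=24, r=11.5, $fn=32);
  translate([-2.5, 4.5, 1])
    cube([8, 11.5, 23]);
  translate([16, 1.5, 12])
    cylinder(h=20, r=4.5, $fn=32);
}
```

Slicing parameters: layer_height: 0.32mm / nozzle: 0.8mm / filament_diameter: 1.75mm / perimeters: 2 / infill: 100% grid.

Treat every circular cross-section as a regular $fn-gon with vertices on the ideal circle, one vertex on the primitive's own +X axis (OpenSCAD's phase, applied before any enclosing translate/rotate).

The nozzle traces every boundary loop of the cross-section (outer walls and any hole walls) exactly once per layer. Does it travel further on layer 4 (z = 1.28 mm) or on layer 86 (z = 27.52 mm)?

layer 86 (z = 27.52 mm)

Layer 4 (z = 1.28): the r=3.5 cylinder contributes a regular 32-gon of circumradius 3.5 (perimeter = 2·32·3.500·sin(180°/32) = 21.96 mm); the cylinder at (-1.5, -1) is not intersected at this z (z outside [4, 28]); the cube at (-2.5, 4.5) is present — its section is the full 8×11.5 rectangle (perimeter 39.00 mm); the cylinder at (16, 1.5) does not reach this height (z outside [12, 32]); Merging all regions: the 2 present regions are separate (no shared area or edge), so areas and boundary lengths simply add and each stays a separate island — boundary = 60.96 mm. So its perimeter = 60.96 mm. Layer 86 (z = 27.52): the cylinder is not intersected at this z (z outside [0, 14.5]); the cylinder at (-1.5, -1): section is a regular 32-gon, circumradius r=11.5 (perimeter = 2·32·11.500·sin(180°/32) = 72.14 mm); the cube at (-2.5, 4.5) is not intersected at this z (z outside [1, 24]); the r=4.5 cylinder at (16, 1.5) gives a regular 32-gon of circumradius 4.5 (constant along its height) (perimeter = 2·32·4.500·sin(180°/32) = 28.23 mm); Merging all regions: the 2 present regions are separate (no shared area or edge), so areas and boundary lengths simply add and each stays a separate island — boundary = 100.37 mm. So its perimeter = 100.37 mm. Layer 86 is larger (100.37 vs 60.96 mm).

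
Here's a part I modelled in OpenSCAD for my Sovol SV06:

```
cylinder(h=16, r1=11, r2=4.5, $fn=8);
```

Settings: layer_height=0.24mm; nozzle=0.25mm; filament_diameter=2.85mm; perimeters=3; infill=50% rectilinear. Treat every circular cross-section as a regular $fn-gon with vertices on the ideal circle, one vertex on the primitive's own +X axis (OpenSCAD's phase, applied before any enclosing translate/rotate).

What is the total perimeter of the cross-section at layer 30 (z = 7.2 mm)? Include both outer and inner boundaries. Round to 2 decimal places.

At z = 7.2 mm: the cone contributes a regular 8-gon of circumradius 8.075 (interpolated between r1=11 and r2=4.5 at t=0.450) (perimeter = 2·8·8.075·sin(180°/8) = 49.44 mm). Overall, the cross-section is a single solid region. Total boundary length (outer) = 49.44 mm.

49.44 mm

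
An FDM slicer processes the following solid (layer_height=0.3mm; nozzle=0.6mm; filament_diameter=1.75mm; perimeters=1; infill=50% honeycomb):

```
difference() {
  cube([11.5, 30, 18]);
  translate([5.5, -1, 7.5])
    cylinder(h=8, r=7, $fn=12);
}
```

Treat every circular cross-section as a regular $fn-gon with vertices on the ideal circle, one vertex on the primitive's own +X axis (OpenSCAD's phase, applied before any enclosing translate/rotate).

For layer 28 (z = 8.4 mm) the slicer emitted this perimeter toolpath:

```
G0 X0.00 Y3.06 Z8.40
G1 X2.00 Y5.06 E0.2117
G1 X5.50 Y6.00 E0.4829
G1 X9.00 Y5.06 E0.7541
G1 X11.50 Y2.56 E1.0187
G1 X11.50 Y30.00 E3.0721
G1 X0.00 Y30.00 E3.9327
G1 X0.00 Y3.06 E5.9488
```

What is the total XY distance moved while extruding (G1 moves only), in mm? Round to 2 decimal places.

Sum the Euclidean lengths of each G1 segment: total = 79.49 mm.

79.49 mm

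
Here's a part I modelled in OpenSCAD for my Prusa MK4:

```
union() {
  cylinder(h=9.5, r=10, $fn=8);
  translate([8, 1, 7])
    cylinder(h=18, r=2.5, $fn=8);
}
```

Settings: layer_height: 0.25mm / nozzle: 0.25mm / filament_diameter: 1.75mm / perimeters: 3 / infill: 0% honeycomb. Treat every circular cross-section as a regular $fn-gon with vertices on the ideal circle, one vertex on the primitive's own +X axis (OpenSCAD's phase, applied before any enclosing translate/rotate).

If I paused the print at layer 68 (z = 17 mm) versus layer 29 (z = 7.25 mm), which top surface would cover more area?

layer 29 (z = 7.25 mm)

Layer 68 (z = 17): the cylinder does not reach this height (z outside [0, 9.5]); the r=2.5 cylinder at (8, 1) contributes a regular 8-gon of circumradius 2.5 (area = (8/2)·2.500²·sin(360°/8) = 17.68 mm²); Merging all regions: only the r=2.5 cylinder at (8, 1) is present, so the union is just that shape — area = 17.68 mm². So its area = 17.68 mm². Layer 29 (z = 7.25): the cylinder: section is a regular 8-gon, circumradius r=10 (area = (8/2)·10.000²·sin(360°/8) = 282.84 mm²); the r=2.5 cylinder at (8, 1) gives a regular 8-gon of circumradius 2.5 (constant along its height) (area = (8/2)·2.500²·sin(360°/8) = 17.68 mm²); Merging all regions: the regions partially overlap — summed areas 300.52 mm² minus the doubly-counted overlap 15.28 mm² gives 285.24 mm² — area = 285.24 mm². So its area = 285.24 mm². Layer 29 is larger (285.24 vs 17.68 mm²).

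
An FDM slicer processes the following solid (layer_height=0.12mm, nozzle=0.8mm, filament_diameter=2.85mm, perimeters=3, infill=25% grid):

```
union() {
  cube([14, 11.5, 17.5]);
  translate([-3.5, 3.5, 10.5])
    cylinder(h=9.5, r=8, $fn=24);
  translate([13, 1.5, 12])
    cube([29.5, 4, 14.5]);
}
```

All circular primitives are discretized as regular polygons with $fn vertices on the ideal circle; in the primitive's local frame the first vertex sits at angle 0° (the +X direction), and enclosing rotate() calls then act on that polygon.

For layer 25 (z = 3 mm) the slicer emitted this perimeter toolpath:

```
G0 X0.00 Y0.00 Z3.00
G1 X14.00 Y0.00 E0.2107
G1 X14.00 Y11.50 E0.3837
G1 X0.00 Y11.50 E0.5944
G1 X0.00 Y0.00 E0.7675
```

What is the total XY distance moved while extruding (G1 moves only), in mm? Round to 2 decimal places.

51.00 mm

Sum the Euclidean lengths of each G1 segment: total = 51.00 mm.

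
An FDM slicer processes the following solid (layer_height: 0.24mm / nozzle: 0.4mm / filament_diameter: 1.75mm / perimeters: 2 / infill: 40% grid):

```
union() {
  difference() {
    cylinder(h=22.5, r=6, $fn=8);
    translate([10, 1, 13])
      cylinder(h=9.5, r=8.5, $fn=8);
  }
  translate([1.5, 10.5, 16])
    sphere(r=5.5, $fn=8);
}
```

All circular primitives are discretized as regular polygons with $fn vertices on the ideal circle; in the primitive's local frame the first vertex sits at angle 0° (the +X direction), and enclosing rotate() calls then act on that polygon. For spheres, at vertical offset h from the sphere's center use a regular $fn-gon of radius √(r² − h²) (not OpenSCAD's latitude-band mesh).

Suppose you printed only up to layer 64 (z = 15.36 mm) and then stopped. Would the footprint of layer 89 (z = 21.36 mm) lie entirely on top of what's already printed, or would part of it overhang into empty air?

entirely on top

Compare the two slices. At z = 15.36: the r=6 cylinder contributes a regular 8-gon of circumradius 6 (area = (8/2)·6.000²·sin(360°/8) = 101.82 mm²); the r=8.5 cylinder at (10, 1) contributes a regular 8-gon of circumradius 8.5 (area = (8/2)·8.500²·sin(360°/8) = 204.35 mm²); Subtracting the remaining from the first: starting from the r=6 cylinder (101.82 mm²), the r=8.5 cylinder at (10, 1) partially overlaps it — only the 23.26 mm² overlap (of its 204.35 mm²) is removed, clipping the outline — area = 78.56 mm²; the r=5.5 sphere at (1.5, 10.5) slices to a regular 8-gon of circumradius 5.463 (√(r²−h²) with h=0.64 from center) (area = (8/2)·5.463²·sin(360°/8) = 84.40 mm²); Merging all regions: the regions partially overlap — summed areas 162.96 mm² minus the doubly-counted overlap 0.65 mm² gives 162.31 mm² — area = 162.31 mm². At z = 21.36: the cylinder: section is a regular 8-gon, circumradius r=6 (area = (8/2)·6.000²·sin(360°/8) = 101.82 mm²); the cylinder at (10, 1): section is a regular 8-gon, circumradius r=8.5 (area = (8/2)·8.500²·sin(360°/8) = 204.35 mm²); Taking the first minus the rest: starting from the r=6 cylinder (101.82 mm²), the r=8.5 cylinder at (10, 1) partially overlaps it — only the 23.26 mm² overlap (of its 204.35 mm²) is removed, clipping the outline — area = 78.56 mm²; the sphere at (1.5, 10.5): section is a regular 8-gon, circumradius = √(r²−h²) = √(5.5²−5.36²) = 1.233 (area = (8/2)·1.233²·sin(360°/8) = 4.30 mm²); Taking the union: the 2 present regions are separate (no shared area or edge), so areas and boundary lengths simply add and each stays a separate island — area = 82.86 mm². Checking containment: the cross-section at z = 21.36 is a subset of the cross-section at z = 15.36.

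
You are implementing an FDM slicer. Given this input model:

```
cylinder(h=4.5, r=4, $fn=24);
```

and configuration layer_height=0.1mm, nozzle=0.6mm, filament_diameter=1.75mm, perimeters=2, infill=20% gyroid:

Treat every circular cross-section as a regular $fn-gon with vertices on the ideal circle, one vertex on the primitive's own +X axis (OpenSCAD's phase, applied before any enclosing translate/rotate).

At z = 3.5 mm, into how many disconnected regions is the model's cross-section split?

1

At z = 3.5 mm: the r=4 cylinder gives a regular 24-gon of circumradius 4 (constant along its height). The result has 1 disconnected region.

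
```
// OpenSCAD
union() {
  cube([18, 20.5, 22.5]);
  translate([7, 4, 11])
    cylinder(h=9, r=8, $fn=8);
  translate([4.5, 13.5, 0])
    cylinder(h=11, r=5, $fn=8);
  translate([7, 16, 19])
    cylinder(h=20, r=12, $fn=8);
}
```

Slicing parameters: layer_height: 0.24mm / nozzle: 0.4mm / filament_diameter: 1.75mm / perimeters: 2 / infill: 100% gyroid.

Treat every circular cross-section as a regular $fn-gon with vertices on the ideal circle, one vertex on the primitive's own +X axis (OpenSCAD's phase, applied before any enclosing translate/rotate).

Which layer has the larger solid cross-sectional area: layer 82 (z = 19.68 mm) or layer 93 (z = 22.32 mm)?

Layer 82 (z = 19.68): the cube is present — its section is the full 18×20.5 rectangle (area 369.00 mm²); the r=8 cylinder at (7, 4) gives a regular 8-gon of circumradius 8 (constant along its height) (area = (8/2)·8.000²·sin(360°/8) = 181.02 mm²); the cylinder at (4.5, 13.5) does not reach this height (z outside [0, 11]); the cylinder at (7, 16): section is a regular 8-gon, circumradius r=12 (area = (8/2)·12.000²·sin(360°/8) = 407.29 mm²); Merging all regions: the regions partially overlap — summed areas 957.31 mm² minus the doubly-counted overlap 400.04 mm² gives 557.28 mm² — area = 557.28 mm². So its area = 557.28 mm². Layer 93 (z = 22.32): the 18×20.5 cube contributes its full rectangle (area 369.00 mm²); the cylinder at (7, 4) does not reach this height (z outside [11, 20]); the cylinder at (4.5, 13.5) is not intersected at this z (z outside [0, 11]); the cylinder at (7, 16): section is a regular 8-gon, circumradius r=12 (area = (8/2)·12.000²·sin(360°/8) = 407.29 mm²); Taking the union: the regions partially overlap — summed areas 776.29 mm² minus the doubly-counted overlap 254.57 mm² gives 521.73 mm² — area = 521.73 mm². So its area = 521.73 mm². Layer 82 is larger (557.28 vs 521.73 mm²).

layer 82 (z = 19.68 mm)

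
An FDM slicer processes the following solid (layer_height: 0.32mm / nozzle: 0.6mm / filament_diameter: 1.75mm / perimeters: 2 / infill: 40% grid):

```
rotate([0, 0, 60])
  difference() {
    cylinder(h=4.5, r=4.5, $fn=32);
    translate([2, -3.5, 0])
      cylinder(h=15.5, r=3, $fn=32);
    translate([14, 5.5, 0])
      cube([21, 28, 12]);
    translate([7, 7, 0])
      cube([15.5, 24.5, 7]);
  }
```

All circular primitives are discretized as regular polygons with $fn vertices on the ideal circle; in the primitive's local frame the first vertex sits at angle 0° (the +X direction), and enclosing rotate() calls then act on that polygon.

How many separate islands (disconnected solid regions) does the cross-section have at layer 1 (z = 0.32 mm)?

1

At z = 0.32 mm: the r=4.5 cylinder contributes a regular 32-gon of circumradius 4.5; the r=3 cylinder at (2, -3.5) contributes a regular 32-gon of circumradius 3; the cube at (14, 5.5) is present — its section is the full 21×28 rectangle; the cube at (7, 7) is present — its section is the full 15.5×24.5 rectangle; Subtracting the remaining from the first: starting from the r=4.5 cylinder, the r=3 cylinder at (2, -3.5) partially overlaps it — only the 14.65 mm² overlap (of its 28.09 mm²) is removed, clipping the outline; the 21×28 cube at (14, 5.5) misses the remaining region (no effect); the 15.5×24.5 cube at (7, 7) misses the remaining region (no effect) — 1 connected region; (rotated 60° about Z; rotation is an isometry so areas/perimeters/island counts are preserved). Overall, the cross-section is a single solid region. Island count = 1.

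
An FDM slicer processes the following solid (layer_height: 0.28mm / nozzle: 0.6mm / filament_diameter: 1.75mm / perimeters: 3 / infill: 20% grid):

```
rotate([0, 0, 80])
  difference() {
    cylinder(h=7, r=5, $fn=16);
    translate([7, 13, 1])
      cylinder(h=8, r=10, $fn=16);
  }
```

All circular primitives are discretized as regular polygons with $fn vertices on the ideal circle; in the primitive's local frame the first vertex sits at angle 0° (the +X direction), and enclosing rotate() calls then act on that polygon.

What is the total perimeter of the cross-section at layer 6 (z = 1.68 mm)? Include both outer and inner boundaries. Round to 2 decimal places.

31.21 mm

At z = 1.68 mm: the r=5 cylinder gives a regular 16-gon of circumradius 5 (constant along its height) (perimeter = 2·16·5.000·sin(180°/16) = 31.21 mm); the cylinder at (7, 13): section is a regular 16-gon, circumradius r=10 (perimeter = 2·16·10.000·sin(180°/16) = 62.43 mm); Taking the first minus the rest: starting from the r=5 cylinder, the r=10 cylinder at (7, 13) partially overlaps it — only the 0.02 mm² overlap (of its 306.15 mm²) is removed, clipping the outline — boundary = 31.21 mm; (rotated 80° about Z; rotation is an isometry so areas/perimeters/island counts are preserved). Overall, the cross-section is a single solid region. Total boundary length (outer) = 31.21 mm.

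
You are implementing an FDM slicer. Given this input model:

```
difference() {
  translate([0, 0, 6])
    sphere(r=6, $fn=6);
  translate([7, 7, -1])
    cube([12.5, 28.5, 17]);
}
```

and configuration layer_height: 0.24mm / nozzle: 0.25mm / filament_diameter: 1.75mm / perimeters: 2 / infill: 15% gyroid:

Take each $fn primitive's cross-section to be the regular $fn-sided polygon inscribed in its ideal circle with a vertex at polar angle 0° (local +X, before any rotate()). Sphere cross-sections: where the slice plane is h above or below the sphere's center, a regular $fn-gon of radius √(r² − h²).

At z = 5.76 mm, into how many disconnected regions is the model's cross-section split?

1

At z = 5.76 mm: the r=6 sphere slices to a regular 6-gon of circumradius 5.995 (√(r²−h²) with h=0.24 from center); the cube at (7, 7) (footprint 12.5×28.5) is included at this height; Taking the first minus the rest: starting from the r=6 sphere, the 12.5×28.5 cube at (7, 7) misses the remaining region (no effect) — 1 connected region. The result has 1 disconnected region.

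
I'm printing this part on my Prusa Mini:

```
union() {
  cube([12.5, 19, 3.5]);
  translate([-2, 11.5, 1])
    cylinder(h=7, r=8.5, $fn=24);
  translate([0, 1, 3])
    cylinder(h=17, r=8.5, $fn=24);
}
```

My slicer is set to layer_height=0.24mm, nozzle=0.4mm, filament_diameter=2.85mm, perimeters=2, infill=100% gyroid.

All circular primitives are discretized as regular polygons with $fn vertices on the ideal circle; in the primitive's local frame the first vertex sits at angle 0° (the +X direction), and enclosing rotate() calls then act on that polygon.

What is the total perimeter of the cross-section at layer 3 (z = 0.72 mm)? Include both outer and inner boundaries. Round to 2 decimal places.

63.00 mm

At z = 0.72 mm: the cube is present — its section is the full 12.5×19 rectangle (perimeter 63.00 mm); the cylinder at (-2, 11.5) is absent (z outside [1, 8]); the cylinder at (0, 1) does not reach this height (z outside [3, 20]); Combining (union): only the 12.5×19 cube is present, so the union is just that shape — boundary = 63.00 mm. Overall, the cross-section is a single solid region. Total boundary length (outer) = 63.00 mm.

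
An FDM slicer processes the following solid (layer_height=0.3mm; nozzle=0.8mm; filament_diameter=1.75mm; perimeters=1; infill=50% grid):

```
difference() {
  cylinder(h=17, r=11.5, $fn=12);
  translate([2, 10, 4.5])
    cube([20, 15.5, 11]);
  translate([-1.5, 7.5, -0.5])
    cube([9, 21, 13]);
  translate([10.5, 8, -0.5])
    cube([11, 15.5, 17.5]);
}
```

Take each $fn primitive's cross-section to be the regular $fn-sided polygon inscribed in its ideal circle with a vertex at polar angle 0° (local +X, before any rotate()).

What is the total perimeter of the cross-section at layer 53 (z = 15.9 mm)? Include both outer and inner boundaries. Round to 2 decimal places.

At z = 15.9 mm: the r=11.5 cylinder contributes a regular 12-gon of circumradius 11.5 (perimeter = 2·12·11.500·sin(180°/12) = 71.43 mm); the cube at (2, 10) is absent (z outside [4.5, 15.5]); the cube at (-1.5, 7.5) does not reach this height (z outside [-0.5, 12.5]); the 11×15.5 cube at (10.5, 8) contributes its full rectangle (perimeter 53.00 mm); Taking the first minus the rest: starting from the r=11.5 cylinder, the 11×15.5 cube at (10.5, 8) misses the remaining region (no effect) — boundary = 71.43 mm. Overall, the cross-section is a single solid region. Total boundary length (outer) = 71.43 mm.

71.43 mm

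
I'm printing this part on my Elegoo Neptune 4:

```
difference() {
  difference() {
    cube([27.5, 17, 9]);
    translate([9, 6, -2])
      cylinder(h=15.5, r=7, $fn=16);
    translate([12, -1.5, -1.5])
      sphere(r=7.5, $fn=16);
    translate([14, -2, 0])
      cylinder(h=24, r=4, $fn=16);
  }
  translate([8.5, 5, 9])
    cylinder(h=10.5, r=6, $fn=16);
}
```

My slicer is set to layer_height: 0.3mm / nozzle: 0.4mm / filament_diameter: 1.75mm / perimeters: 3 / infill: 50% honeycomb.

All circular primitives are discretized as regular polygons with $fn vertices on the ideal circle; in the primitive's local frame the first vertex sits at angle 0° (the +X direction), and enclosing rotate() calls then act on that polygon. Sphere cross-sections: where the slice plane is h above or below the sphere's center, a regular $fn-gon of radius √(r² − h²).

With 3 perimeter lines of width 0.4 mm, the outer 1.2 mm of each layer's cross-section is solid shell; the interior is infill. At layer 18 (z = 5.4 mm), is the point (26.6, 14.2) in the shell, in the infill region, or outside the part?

At z = 5.4 mm: the 27.5×17 cube contributes its full rectangle; the cylinder at (9, 6): section is a regular 16-gon, circumradius r=7; the r=7.5 sphere at (12, -1.5) slices to a regular 16-gon of circumradius 2.939 (√(r²−h²) with h=6.9 from center); the r=4 cylinder at (14, -2) contributes a regular 16-gon of circumradius 4; Taking the first minus the rest: starting from the 27.5×17 cube, the r=7 cylinder at (9, 6) partially overlaps it — only the 145.76 mm² overlap (of its 150.01 mm²) is removed, clipping the outline; the r=7.5 sphere at (12, -1.5) partially overlaps it — only the 0.96 mm² overlap (of its 26.45 mm²) is removed, clipping the outline; the r=4 cylinder at (14, -2) partially overlaps it — only the 4.39 mm² overlap (of its 48.98 mm²) is removed, clipping the outline — 1 connected region; the cylinder at (8.5, 5) does not reach this height (z outside [9, 19.5]); After the difference (first − rest): none of the subtracted shapes is present at this height, so that combined region is unchanged — 1 connected region. Overall, the cross-section is a single solid region. The nearest boundary edge runs (27.50, 17.00)→(27.50, 0.00); distance from the point to it = 0.90 mm. The point is inside the cross-section, 0.90 mm from the nearest boundary — within the 1.2 mm shell band (3 × 0.4).

shell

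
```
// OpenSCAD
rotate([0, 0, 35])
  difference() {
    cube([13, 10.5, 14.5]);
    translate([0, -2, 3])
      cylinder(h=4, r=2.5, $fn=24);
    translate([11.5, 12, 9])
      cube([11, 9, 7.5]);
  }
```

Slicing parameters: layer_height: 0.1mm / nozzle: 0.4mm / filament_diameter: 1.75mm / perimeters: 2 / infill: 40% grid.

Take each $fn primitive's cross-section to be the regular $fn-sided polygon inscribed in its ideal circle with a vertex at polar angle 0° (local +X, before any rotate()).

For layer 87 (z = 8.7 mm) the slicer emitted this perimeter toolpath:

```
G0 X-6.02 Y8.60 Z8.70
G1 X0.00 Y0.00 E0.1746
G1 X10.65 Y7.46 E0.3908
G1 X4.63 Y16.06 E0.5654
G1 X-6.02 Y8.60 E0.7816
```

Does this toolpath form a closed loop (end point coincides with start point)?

Start point (G0): (-6.02, 8.60). End point (last G1): the path returns to the start — closed.

yes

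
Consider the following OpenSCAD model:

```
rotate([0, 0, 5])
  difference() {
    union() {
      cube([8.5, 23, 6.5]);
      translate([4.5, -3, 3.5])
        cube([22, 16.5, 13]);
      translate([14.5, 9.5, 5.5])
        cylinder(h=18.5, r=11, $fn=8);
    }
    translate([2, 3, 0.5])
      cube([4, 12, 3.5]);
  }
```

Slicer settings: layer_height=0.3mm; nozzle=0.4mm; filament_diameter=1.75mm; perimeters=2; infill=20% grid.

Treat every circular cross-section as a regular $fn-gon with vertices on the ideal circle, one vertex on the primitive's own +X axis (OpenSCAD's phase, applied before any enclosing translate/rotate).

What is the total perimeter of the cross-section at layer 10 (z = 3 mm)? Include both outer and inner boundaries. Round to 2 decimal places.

At z = 3 mm: the cube is present — its section is the full 8.5×23 rectangle (perimeter 63.00 mm); the cube at (4.5, -3) is absent (z outside [3.5, 16.5]); the cylinder at (14.5, 9.5) is absent (z outside [5.5, 24]); Taking the union: only the 8.5×23 cube is present, so the union is just that shape — boundary = 63.00 mm; the 4×12 cube at (2, 3) contributes its full rectangle (perimeter 32.00 mm); After the difference (first − rest): starting from that combined region, the 4×12 cube at (2, 3) lies wholly inside it (removes its full 48.00 mm² and its 32.00 mm outline becomes a hole wall) — boundary (outer + 1 inner loop) = 95.00 mm; (rotated 5° about Z; rotation is an isometry so areas/perimeters/island counts are preserved). Overall, the cross-section is one region with 1 hole. Total boundary length (outer + inner) = 95.00 mm.

95.00 mm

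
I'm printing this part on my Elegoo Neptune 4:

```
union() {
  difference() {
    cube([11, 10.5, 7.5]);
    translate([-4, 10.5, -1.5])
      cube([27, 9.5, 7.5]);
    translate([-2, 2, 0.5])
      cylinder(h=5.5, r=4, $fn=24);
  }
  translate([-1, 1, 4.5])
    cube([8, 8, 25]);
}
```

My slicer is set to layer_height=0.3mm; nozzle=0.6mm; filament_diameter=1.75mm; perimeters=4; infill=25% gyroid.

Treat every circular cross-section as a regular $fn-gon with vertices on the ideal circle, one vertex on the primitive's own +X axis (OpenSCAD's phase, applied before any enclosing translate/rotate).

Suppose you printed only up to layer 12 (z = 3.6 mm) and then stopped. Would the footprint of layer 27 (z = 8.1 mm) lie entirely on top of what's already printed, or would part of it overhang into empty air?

part overhangs

Compare the two slices. At z = 3.6: the cube is present — its section is the full 11×10.5 rectangle (area 115.50 mm²); the cube at (-4, 10.5) is present — its section is the full 27×9.5 rectangle (area 256.50 mm²); the r=4 cylinder at (-2, 2) gives a regular 24-gon of circumradius 4 (constant along its height) (area = (24/2)·4.000²·sin(360°/24) = 49.69 mm²); Subtracting the remaining from the first: starting from the 11×10.5 cube (115.50 mm²), the 27×9.5 cube at (-4, 10.5) misses the remaining region (no effect); the r=4 cylinder at (-2, 2) partially overlaps it — only the 8.42 mm² overlap (of its 49.69 mm²) is removed, clipping the outline — area = 107.08 mm²; the cube at (-1, 1) is absent (z outside [4.5, 29.5]); Taking the union: only the result so far is present, so the union is just that shape — area = 107.08 mm². At z = 8.1: the cube does not reach this height (z outside [0, 7.5]); the cube at (-4, 10.5) is not intersected at this z (z outside [-1.5, 6]); the cylinder at (-2, 2) is absent (z outside [0.5, 6]); Subtracting the remaining from the first: the first operand is absent here, so nothing remains; the 8×8 cube at (-1, 1) contributes its full rectangle (area 64.00 mm²); Taking the union: only the 8×8 cube at (-1, 1) is present, so the union is just that shape — area = 64.00 mm². Checking containment: at z = 8.1 the cross-section extends beyond the z = 3.6 cross-section by about 14.75 mm².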